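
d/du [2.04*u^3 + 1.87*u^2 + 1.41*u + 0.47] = 6.12*u^2 + 3.74*u + 1.41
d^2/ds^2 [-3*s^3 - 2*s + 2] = -18*s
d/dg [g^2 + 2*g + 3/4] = 2*g + 2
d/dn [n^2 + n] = 2*n + 1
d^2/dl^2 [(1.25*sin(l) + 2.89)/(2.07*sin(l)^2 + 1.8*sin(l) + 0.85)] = (-5.35612499999999*sin(l)^5 - 44.875944*sin(l)^4 - 8.39591999999999*sin(l)^3 + 87.188886*sin(l)^2 + 54.931165*sin(l) + 4.73228999999999)/(2.07*sin(l)^2 + 1.8*sin(l) + 0.85)^3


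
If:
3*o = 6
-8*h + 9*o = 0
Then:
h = 9/4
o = 2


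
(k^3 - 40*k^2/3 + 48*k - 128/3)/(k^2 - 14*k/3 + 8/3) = (3*k^2 - 28*k + 32)/(3*k - 2)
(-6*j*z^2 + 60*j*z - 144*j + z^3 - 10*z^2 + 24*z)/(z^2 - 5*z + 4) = (-6*j*z + 36*j + z^2 - 6*z)/(z - 1)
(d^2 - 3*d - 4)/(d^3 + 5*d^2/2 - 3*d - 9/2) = 2*(d - 4)/(2*d^2 + 3*d - 9)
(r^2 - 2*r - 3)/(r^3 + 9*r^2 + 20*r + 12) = (r - 3)/(r^2 + 8*r + 12)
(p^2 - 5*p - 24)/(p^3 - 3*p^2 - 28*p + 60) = (p^2 - 5*p - 24)/(p^3 - 3*p^2 - 28*p + 60)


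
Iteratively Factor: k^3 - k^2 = (k)*(k^2 - k) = k^2*(k - 1)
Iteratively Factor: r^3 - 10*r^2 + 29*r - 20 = (r - 5)*(r^2 - 5*r + 4) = (r - 5)*(r - 4)*(r - 1)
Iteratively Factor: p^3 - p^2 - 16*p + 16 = (p + 4)*(p^2 - 5*p + 4) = (p - 4)*(p + 4)*(p - 1)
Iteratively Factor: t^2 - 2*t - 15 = (t - 5)*(t + 3)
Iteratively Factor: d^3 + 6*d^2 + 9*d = (d)*(d^2 + 6*d + 9) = d*(d + 3)*(d + 3)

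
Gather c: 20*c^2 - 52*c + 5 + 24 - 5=20*c^2 - 52*c + 24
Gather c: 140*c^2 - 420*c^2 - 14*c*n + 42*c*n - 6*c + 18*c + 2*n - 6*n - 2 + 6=-280*c^2 + c*(28*n + 12) - 4*n + 4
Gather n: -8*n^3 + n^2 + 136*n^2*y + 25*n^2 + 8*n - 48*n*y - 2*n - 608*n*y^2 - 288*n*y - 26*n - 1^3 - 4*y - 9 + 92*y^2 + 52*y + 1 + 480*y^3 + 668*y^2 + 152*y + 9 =-8*n^3 + n^2*(136*y + 26) + n*(-608*y^2 - 336*y - 20) + 480*y^3 + 760*y^2 + 200*y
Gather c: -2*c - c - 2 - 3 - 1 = -3*c - 6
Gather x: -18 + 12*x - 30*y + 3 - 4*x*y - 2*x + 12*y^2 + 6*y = x*(10 - 4*y) + 12*y^2 - 24*y - 15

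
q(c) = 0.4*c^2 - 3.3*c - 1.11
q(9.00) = 1.59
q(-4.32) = 20.61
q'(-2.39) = -5.21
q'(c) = 0.8*c - 3.3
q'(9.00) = 3.90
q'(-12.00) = -12.90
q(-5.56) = 29.60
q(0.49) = -2.63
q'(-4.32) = -6.76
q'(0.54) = -2.87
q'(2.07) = -1.64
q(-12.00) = 96.09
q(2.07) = -6.23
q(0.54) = -2.78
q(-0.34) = 0.06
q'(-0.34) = -3.57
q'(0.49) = -2.91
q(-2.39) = 9.06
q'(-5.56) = -7.75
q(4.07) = -7.92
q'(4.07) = -0.04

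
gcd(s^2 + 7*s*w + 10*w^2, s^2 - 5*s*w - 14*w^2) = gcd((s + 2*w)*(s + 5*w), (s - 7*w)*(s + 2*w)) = s + 2*w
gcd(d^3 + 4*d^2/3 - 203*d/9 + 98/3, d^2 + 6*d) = d + 6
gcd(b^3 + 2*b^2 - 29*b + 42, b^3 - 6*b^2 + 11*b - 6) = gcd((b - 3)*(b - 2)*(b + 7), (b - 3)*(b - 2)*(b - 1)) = b^2 - 5*b + 6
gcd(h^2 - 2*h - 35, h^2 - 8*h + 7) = h - 7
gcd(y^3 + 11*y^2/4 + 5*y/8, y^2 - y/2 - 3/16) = y + 1/4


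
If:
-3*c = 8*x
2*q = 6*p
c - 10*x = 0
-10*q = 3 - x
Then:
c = 0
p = -1/10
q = -3/10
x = 0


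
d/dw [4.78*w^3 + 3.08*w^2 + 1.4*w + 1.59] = 14.34*w^2 + 6.16*w + 1.4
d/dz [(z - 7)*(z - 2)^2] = (z - 2)*(3*z - 16)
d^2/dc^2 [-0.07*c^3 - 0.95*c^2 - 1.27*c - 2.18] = -0.42*c - 1.9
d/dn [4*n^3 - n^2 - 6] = 2*n*(6*n - 1)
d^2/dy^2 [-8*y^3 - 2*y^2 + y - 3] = -48*y - 4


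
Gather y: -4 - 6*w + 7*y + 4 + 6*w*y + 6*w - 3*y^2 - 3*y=-3*y^2 + y*(6*w + 4)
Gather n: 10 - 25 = -15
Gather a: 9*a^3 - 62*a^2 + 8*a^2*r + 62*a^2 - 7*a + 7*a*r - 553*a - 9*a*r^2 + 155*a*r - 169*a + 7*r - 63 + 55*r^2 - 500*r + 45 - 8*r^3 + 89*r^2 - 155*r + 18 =9*a^3 + 8*a^2*r + a*(-9*r^2 + 162*r - 729) - 8*r^3 + 144*r^2 - 648*r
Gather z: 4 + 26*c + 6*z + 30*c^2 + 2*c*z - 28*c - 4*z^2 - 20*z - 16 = 30*c^2 - 2*c - 4*z^2 + z*(2*c - 14) - 12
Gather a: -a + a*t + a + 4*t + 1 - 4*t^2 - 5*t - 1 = a*t - 4*t^2 - t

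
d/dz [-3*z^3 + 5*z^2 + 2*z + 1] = -9*z^2 + 10*z + 2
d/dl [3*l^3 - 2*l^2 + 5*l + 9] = 9*l^2 - 4*l + 5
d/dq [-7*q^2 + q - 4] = 1 - 14*q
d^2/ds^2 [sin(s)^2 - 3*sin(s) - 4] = 3*sin(s) + 2*cos(2*s)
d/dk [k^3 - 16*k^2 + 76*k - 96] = 3*k^2 - 32*k + 76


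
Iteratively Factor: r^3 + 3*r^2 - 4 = (r + 2)*(r^2 + r - 2) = (r + 2)^2*(r - 1)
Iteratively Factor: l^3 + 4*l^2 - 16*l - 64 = (l + 4)*(l^2 - 16) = (l - 4)*(l + 4)*(l + 4)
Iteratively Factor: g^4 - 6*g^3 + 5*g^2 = (g)*(g^3 - 6*g^2 + 5*g) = g*(g - 1)*(g^2 - 5*g) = g^2*(g - 1)*(g - 5)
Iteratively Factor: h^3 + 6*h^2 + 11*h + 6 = (h + 2)*(h^2 + 4*h + 3) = (h + 1)*(h + 2)*(h + 3)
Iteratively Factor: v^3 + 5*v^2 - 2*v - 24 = (v - 2)*(v^2 + 7*v + 12) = (v - 2)*(v + 4)*(v + 3)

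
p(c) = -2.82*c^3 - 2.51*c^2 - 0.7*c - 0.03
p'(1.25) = -20.19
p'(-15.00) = -1828.90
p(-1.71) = 7.93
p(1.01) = -6.20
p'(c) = -8.46*c^2 - 5.02*c - 0.7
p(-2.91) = 50.24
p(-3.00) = 55.62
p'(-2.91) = -57.73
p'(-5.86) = -261.80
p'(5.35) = -269.70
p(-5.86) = 485.35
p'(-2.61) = -45.23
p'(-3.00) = -61.78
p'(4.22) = -172.54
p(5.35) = -507.45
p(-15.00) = 8963.22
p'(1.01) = -14.40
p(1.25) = -10.33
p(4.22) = -259.61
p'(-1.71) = -16.85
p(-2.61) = 34.84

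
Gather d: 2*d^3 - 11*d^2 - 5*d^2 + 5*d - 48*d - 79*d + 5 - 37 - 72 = 2*d^3 - 16*d^2 - 122*d - 104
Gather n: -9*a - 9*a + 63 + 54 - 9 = 108 - 18*a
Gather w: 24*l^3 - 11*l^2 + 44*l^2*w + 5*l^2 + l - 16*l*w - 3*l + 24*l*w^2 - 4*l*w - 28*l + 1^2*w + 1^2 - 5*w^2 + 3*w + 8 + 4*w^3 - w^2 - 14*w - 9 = 24*l^3 - 6*l^2 - 30*l + 4*w^3 + w^2*(24*l - 6) + w*(44*l^2 - 20*l - 10)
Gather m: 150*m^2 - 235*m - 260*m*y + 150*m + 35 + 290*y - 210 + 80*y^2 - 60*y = 150*m^2 + m*(-260*y - 85) + 80*y^2 + 230*y - 175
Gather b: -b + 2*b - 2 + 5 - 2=b + 1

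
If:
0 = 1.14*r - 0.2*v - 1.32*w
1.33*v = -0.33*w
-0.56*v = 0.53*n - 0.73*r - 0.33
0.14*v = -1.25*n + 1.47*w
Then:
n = -1.26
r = -1.17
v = 0.26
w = -1.05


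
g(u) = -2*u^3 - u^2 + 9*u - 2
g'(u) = -6*u^2 - 2*u + 9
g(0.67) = 2.98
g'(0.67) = 4.97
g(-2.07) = -7.18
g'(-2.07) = -12.57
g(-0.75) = -8.47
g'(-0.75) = 7.12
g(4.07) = -116.77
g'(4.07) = -98.53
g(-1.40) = -11.07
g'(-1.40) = 0.04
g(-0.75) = -8.47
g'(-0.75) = 7.12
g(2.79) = -28.11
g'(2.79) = -43.28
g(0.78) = 3.46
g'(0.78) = 3.79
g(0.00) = -2.00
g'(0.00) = 9.00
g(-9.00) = 1294.00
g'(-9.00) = -459.00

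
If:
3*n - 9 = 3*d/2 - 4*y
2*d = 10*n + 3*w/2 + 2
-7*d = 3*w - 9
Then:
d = 73 - 80*y/3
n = 79/2 - 44*y/3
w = 560*y/9 - 502/3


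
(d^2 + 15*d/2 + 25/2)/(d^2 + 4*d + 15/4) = 2*(d + 5)/(2*d + 3)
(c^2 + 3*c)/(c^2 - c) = (c + 3)/(c - 1)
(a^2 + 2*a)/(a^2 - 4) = a/(a - 2)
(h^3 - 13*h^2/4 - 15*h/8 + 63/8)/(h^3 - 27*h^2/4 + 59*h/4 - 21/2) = (h + 3/2)/(h - 2)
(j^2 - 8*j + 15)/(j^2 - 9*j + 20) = (j - 3)/(j - 4)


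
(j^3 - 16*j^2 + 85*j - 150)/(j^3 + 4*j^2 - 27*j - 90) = (j^2 - 11*j + 30)/(j^2 + 9*j + 18)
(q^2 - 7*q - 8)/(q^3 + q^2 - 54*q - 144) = (q + 1)/(q^2 + 9*q + 18)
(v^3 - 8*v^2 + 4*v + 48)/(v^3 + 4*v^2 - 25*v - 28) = (v^2 - 4*v - 12)/(v^2 + 8*v + 7)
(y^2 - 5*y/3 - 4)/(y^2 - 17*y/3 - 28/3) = (y - 3)/(y - 7)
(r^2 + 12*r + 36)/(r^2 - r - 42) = (r + 6)/(r - 7)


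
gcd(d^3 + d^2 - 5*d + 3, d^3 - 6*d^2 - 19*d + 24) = d^2 + 2*d - 3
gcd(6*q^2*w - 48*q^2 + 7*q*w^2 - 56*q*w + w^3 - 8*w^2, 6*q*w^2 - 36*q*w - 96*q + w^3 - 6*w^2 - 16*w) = 6*q*w - 48*q + w^2 - 8*w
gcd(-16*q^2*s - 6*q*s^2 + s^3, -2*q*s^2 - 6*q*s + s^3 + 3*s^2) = s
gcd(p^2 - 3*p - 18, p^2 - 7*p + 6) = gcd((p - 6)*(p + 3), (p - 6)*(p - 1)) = p - 6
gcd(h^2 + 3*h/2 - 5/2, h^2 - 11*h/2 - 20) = h + 5/2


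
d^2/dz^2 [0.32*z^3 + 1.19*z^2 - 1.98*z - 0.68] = 1.92*z + 2.38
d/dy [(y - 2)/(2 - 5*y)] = -8/(5*y - 2)^2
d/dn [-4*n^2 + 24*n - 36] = 24 - 8*n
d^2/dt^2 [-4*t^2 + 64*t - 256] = -8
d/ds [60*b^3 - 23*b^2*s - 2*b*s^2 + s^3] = -23*b^2 - 4*b*s + 3*s^2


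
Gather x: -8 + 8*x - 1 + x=9*x - 9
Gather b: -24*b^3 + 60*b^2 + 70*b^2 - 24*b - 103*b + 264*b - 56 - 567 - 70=-24*b^3 + 130*b^2 + 137*b - 693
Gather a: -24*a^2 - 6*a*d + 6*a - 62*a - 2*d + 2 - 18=-24*a^2 + a*(-6*d - 56) - 2*d - 16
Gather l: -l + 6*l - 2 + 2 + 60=5*l + 60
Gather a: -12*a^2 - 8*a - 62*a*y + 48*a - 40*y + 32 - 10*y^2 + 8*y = -12*a^2 + a*(40 - 62*y) - 10*y^2 - 32*y + 32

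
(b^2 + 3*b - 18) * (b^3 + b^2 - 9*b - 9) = b^5 + 4*b^4 - 24*b^3 - 54*b^2 + 135*b + 162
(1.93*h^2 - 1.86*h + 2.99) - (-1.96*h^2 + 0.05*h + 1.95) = 3.89*h^2 - 1.91*h + 1.04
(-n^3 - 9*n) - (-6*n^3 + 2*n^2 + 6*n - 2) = 5*n^3 - 2*n^2 - 15*n + 2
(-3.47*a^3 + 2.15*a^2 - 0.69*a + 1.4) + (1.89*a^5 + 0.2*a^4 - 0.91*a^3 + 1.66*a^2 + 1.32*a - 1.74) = 1.89*a^5 + 0.2*a^4 - 4.38*a^3 + 3.81*a^2 + 0.63*a - 0.34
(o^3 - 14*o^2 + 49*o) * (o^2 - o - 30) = o^5 - 15*o^4 + 33*o^3 + 371*o^2 - 1470*o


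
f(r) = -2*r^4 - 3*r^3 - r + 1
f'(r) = -8*r^3 - 9*r^2 - 1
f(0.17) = 0.81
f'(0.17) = -1.30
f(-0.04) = 1.04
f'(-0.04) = -1.01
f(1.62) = -27.15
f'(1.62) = -58.63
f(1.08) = -6.58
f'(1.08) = -21.58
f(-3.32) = -128.88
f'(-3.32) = 192.55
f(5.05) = -1691.17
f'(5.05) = -1260.82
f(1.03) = -5.56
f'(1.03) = -19.29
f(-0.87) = 2.70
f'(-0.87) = -2.54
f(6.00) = -3245.00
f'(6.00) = -2053.00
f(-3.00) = -77.00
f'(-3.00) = 134.00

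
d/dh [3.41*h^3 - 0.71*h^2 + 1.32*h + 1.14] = 10.23*h^2 - 1.42*h + 1.32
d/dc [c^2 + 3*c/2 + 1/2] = 2*c + 3/2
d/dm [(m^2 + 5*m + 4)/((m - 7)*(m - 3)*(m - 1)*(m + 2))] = 2*(-m^5 - 3*m^4 + 37*m^3 + 52*m^2 - 78*m - 187)/(m^8 - 18*m^7 + 99*m^6 - 80*m^5 - 741*m^4 + 1494*m^3 + 925*m^2 - 3444*m + 1764)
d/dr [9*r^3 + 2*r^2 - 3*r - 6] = 27*r^2 + 4*r - 3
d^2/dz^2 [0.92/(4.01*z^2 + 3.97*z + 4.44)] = (-29.587384*z^2 - 29.292248*z + 0.92*(8.02*z + 3.97)*(16.04*z + 7.94) - 32.760096)/(4.01*z^2 + 3.97*z + 4.44)^3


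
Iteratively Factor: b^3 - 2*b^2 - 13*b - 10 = (b + 1)*(b^2 - 3*b - 10) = (b + 1)*(b + 2)*(b - 5)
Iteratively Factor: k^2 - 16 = (k + 4)*(k - 4)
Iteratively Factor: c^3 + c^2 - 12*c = (c)*(c^2 + c - 12) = c*(c - 3)*(c + 4)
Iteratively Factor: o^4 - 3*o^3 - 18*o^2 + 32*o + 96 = (o + 2)*(o^3 - 5*o^2 - 8*o + 48) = (o + 2)*(o + 3)*(o^2 - 8*o + 16) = (o - 4)*(o + 2)*(o + 3)*(o - 4)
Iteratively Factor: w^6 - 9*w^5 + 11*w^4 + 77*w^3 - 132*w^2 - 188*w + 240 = (w + 2)*(w^5 - 11*w^4 + 33*w^3 + 11*w^2 - 154*w + 120) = (w - 4)*(w + 2)*(w^4 - 7*w^3 + 5*w^2 + 31*w - 30) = (w - 5)*(w - 4)*(w + 2)*(w^3 - 2*w^2 - 5*w + 6) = (w - 5)*(w - 4)*(w + 2)^2*(w^2 - 4*w + 3) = (w - 5)*(w - 4)*(w - 3)*(w + 2)^2*(w - 1)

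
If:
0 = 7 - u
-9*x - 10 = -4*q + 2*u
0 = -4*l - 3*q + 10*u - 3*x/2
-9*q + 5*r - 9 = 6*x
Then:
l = 13 - 33*x/16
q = 9*x/4 + 6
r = 21*x/4 + 63/5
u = 7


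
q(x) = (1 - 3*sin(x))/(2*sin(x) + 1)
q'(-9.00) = 147.47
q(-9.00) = 12.72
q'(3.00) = 3.01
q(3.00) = 0.45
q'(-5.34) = -0.43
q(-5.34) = -0.55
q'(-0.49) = -1278.24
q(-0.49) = 41.05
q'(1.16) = -0.25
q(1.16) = -0.62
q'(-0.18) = -11.94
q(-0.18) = 2.39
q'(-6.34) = -6.35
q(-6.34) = 1.32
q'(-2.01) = 3.24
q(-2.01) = -4.59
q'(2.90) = 2.22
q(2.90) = 0.19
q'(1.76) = 0.11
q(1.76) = -0.66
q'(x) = -2*(1 - 3*sin(x))*cos(x)/(2*sin(x) + 1)^2 - 3*cos(x)/(2*sin(x) + 1) = -5*cos(x)/(2*sin(x) + 1)^2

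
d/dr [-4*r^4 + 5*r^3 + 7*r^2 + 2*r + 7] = -16*r^3 + 15*r^2 + 14*r + 2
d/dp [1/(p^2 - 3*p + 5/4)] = 16*(3 - 2*p)/(4*p^2 - 12*p + 5)^2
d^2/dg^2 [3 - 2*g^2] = -4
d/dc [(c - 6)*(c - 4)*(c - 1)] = 3*c^2 - 22*c + 34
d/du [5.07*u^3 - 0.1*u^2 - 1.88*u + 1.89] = 15.21*u^2 - 0.2*u - 1.88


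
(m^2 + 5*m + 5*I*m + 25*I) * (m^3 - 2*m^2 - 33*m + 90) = m^5 + 3*m^4 + 5*I*m^4 - 43*m^3 + 15*I*m^3 - 75*m^2 - 215*I*m^2 + 450*m - 375*I*m + 2250*I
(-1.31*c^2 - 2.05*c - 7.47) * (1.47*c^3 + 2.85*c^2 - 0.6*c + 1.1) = -1.9257*c^5 - 6.747*c^4 - 16.0374*c^3 - 21.5005*c^2 + 2.227*c - 8.217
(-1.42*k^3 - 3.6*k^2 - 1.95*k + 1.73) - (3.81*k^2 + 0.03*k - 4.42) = -1.42*k^3 - 7.41*k^2 - 1.98*k + 6.15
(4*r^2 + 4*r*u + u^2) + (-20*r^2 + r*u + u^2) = -16*r^2 + 5*r*u + 2*u^2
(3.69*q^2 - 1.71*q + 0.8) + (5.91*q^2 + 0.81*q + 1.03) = 9.6*q^2 - 0.9*q + 1.83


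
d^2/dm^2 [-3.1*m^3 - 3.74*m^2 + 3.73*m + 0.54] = -18.6*m - 7.48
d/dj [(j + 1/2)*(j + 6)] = 2*j + 13/2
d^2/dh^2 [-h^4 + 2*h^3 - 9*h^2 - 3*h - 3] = -12*h^2 + 12*h - 18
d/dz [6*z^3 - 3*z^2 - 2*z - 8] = 18*z^2 - 6*z - 2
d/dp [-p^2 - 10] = -2*p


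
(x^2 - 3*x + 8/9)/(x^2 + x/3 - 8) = (x - 1/3)/(x + 3)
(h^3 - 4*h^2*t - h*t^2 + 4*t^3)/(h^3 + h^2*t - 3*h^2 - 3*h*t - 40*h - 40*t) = (h^2 - 5*h*t + 4*t^2)/(h^2 - 3*h - 40)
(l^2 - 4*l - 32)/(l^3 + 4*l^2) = (l - 8)/l^2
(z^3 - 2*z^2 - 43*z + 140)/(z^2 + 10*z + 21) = (z^2 - 9*z + 20)/(z + 3)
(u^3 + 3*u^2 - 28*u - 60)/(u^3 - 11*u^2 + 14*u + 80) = (u + 6)/(u - 8)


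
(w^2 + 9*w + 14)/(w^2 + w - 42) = (w + 2)/(w - 6)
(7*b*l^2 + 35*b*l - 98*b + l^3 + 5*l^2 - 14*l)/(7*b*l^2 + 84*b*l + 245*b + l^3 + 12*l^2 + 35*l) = (l - 2)/(l + 5)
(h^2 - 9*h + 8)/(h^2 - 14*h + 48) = (h - 1)/(h - 6)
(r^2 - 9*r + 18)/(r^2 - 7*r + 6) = (r - 3)/(r - 1)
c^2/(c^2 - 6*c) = c/(c - 6)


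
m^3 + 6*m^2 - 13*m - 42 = (m - 3)*(m + 2)*(m + 7)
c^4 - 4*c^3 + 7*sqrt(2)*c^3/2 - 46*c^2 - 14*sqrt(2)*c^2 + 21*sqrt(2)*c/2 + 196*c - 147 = (c - 3)*(c - 1)*(c - 7*sqrt(2)/2)*(c + 7*sqrt(2))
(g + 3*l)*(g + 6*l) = g^2 + 9*g*l + 18*l^2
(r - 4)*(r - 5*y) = r^2 - 5*r*y - 4*r + 20*y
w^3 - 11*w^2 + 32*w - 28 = (w - 7)*(w - 2)^2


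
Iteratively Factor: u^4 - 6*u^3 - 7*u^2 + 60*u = (u - 4)*(u^3 - 2*u^2 - 15*u) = u*(u - 4)*(u^2 - 2*u - 15) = u*(u - 4)*(u + 3)*(u - 5)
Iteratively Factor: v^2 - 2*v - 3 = (v + 1)*(v - 3)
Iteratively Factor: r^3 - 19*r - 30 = (r + 3)*(r^2 - 3*r - 10) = (r - 5)*(r + 3)*(r + 2)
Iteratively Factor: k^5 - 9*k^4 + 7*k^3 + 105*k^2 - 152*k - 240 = (k - 4)*(k^4 - 5*k^3 - 13*k^2 + 53*k + 60) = (k - 4)^2*(k^3 - k^2 - 17*k - 15) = (k - 4)^2*(k + 1)*(k^2 - 2*k - 15) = (k - 5)*(k - 4)^2*(k + 1)*(k + 3)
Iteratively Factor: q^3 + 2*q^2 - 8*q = (q - 2)*(q^2 + 4*q) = (q - 2)*(q + 4)*(q)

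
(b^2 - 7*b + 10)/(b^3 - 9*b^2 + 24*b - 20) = 1/(b - 2)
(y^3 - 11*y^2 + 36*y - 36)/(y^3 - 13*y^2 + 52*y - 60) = (y - 3)/(y - 5)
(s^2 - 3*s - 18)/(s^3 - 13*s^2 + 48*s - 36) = (s + 3)/(s^2 - 7*s + 6)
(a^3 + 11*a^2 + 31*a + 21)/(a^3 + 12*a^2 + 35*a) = (a^2 + 4*a + 3)/(a*(a + 5))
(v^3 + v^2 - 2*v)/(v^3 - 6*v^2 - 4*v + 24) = v*(v - 1)/(v^2 - 8*v + 12)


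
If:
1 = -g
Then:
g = -1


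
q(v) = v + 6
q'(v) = 1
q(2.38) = 8.38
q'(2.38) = 1.00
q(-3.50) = 2.50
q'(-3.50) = 1.00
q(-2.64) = 3.36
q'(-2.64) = 1.00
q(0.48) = 6.48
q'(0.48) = 1.00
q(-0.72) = 5.28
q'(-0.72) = 1.00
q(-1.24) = 4.76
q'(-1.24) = 1.00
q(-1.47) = 4.53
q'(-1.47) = 1.00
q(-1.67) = 4.33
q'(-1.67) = 1.00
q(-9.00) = -3.00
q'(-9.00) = 1.00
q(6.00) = 12.00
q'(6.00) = 1.00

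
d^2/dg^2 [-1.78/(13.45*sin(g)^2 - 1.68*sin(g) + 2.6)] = (1288.0258*sin(g)^4 - 120.66264*sin(g)^3 - 2176.001228*sin(g)^2 + 249.10032*sin(g) + 114.445456)/(13.45*sin(g)^2 - 1.68*sin(g) + 2.6)^3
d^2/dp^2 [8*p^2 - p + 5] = 16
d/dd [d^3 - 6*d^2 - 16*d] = 3*d^2 - 12*d - 16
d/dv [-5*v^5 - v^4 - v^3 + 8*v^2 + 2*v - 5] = -25*v^4 - 4*v^3 - 3*v^2 + 16*v + 2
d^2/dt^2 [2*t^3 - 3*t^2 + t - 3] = 12*t - 6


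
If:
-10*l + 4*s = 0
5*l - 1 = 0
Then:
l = 1/5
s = 1/2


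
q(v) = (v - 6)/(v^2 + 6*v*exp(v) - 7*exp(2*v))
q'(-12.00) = -0.01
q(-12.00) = -0.13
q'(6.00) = 0.00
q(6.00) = 0.00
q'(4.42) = -0.00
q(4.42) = 0.00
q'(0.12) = -1.02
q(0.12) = 0.73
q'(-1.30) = -34.06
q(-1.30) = 7.64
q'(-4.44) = -0.20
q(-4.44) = -0.54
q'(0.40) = -0.80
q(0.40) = 0.47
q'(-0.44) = -1.72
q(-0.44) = 1.46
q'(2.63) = -0.01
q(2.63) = 0.00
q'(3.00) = -0.00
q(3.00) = 0.00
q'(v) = (v - 6)*(-6*v*exp(v) - 2*v + 14*exp(2*v) - 6*exp(v))/(v^2 + 6*v*exp(v) - 7*exp(2*v))^2 + 1/(v^2 + 6*v*exp(v) - 7*exp(2*v)) = (v^2 + 6*v*exp(v) - 2*(v - 6)*(3*v*exp(v) + v - 7*exp(2*v) + 3*exp(v)) - 7*exp(2*v))/(v^2 + 6*v*exp(v) - 7*exp(2*v))^2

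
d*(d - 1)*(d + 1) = d^3 - d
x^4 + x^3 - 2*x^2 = x^2*(x - 1)*(x + 2)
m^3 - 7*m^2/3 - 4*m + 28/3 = (m - 7/3)*(m - 2)*(m + 2)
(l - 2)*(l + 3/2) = l^2 - l/2 - 3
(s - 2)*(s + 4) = s^2 + 2*s - 8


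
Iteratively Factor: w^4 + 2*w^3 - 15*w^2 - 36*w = (w - 4)*(w^3 + 6*w^2 + 9*w) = (w - 4)*(w + 3)*(w^2 + 3*w) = w*(w - 4)*(w + 3)*(w + 3)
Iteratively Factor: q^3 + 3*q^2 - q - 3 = (q - 1)*(q^2 + 4*q + 3) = (q - 1)*(q + 3)*(q + 1)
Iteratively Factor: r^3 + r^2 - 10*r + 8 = (r - 1)*(r^2 + 2*r - 8) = (r - 2)*(r - 1)*(r + 4)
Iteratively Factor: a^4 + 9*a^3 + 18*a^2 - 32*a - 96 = (a + 4)*(a^3 + 5*a^2 - 2*a - 24) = (a + 4)^2*(a^2 + a - 6) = (a + 3)*(a + 4)^2*(a - 2)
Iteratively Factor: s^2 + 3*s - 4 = (s + 4)*(s - 1)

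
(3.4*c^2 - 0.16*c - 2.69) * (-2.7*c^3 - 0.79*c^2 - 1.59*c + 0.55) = -9.18*c^5 - 2.254*c^4 + 1.9834*c^3 + 4.2495*c^2 + 4.1891*c - 1.4795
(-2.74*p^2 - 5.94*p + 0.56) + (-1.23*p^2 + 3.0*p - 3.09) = -3.97*p^2 - 2.94*p - 2.53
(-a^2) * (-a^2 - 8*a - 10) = a^4 + 8*a^3 + 10*a^2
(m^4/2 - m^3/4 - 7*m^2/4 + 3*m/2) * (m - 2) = m^5/2 - 5*m^4/4 - 5*m^3/4 + 5*m^2 - 3*m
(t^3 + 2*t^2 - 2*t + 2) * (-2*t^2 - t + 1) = -2*t^5 - 5*t^4 + 3*t^3 - 4*t + 2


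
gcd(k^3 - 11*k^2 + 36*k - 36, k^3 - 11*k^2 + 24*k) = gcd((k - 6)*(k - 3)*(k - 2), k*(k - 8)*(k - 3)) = k - 3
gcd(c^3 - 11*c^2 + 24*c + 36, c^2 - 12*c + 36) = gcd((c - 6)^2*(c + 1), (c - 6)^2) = c^2 - 12*c + 36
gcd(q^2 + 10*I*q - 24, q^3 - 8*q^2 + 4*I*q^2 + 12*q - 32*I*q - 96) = q + 6*I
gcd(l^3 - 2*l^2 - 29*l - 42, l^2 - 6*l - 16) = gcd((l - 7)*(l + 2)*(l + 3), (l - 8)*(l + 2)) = l + 2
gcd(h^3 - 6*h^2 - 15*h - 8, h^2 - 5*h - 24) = h - 8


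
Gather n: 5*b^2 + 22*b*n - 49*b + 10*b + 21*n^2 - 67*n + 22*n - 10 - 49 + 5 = 5*b^2 - 39*b + 21*n^2 + n*(22*b - 45) - 54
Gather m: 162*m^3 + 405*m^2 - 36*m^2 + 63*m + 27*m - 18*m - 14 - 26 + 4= 162*m^3 + 369*m^2 + 72*m - 36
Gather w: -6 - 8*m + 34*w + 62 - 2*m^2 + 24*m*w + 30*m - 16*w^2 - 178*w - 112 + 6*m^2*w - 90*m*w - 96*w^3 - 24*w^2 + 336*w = -2*m^2 + 22*m - 96*w^3 - 40*w^2 + w*(6*m^2 - 66*m + 192) - 56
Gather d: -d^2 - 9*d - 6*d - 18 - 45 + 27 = -d^2 - 15*d - 36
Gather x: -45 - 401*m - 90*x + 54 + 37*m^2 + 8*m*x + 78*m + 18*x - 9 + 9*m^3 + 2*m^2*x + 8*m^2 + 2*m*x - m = 9*m^3 + 45*m^2 - 324*m + x*(2*m^2 + 10*m - 72)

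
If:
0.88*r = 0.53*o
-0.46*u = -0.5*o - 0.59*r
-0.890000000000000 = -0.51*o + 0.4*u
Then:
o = -3.81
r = -2.29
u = -7.08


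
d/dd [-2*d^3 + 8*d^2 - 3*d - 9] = -6*d^2 + 16*d - 3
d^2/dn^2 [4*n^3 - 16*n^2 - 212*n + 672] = 24*n - 32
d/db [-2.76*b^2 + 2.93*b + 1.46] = 2.93 - 5.52*b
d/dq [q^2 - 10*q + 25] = 2*q - 10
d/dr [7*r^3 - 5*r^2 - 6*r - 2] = 21*r^2 - 10*r - 6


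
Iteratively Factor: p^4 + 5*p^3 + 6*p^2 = (p)*(p^3 + 5*p^2 + 6*p) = p*(p + 3)*(p^2 + 2*p) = p^2*(p + 3)*(p + 2)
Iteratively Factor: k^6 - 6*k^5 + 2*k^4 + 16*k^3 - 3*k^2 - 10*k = (k)*(k^5 - 6*k^4 + 2*k^3 + 16*k^2 - 3*k - 10) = k*(k - 5)*(k^4 - k^3 - 3*k^2 + k + 2) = k*(k - 5)*(k - 1)*(k^3 - 3*k - 2) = k*(k - 5)*(k - 1)*(k + 1)*(k^2 - k - 2) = k*(k - 5)*(k - 2)*(k - 1)*(k + 1)*(k + 1)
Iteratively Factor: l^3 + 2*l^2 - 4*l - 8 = (l + 2)*(l^2 - 4) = (l + 2)^2*(l - 2)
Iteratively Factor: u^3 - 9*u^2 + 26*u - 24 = (u - 2)*(u^2 - 7*u + 12) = (u - 4)*(u - 2)*(u - 3)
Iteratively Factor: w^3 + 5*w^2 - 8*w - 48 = (w + 4)*(w^2 + w - 12) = (w - 3)*(w + 4)*(w + 4)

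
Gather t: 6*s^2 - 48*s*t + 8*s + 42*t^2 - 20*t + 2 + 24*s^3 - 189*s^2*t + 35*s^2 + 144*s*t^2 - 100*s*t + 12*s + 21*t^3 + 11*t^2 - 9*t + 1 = 24*s^3 + 41*s^2 + 20*s + 21*t^3 + t^2*(144*s + 53) + t*(-189*s^2 - 148*s - 29) + 3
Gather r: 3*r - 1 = 3*r - 1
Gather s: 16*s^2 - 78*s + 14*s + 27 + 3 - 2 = 16*s^2 - 64*s + 28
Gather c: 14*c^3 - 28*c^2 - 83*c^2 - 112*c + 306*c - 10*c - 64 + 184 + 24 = 14*c^3 - 111*c^2 + 184*c + 144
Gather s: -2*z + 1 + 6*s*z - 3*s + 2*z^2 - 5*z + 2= s*(6*z - 3) + 2*z^2 - 7*z + 3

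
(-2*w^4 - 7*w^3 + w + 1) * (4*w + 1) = -8*w^5 - 30*w^4 - 7*w^3 + 4*w^2 + 5*w + 1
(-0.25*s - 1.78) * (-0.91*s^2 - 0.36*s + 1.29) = 0.2275*s^3 + 1.7098*s^2 + 0.3183*s - 2.2962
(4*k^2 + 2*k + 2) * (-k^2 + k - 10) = -4*k^4 + 2*k^3 - 40*k^2 - 18*k - 20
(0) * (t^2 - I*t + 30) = 0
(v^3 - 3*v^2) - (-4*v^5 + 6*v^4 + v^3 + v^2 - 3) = 4*v^5 - 6*v^4 - 4*v^2 + 3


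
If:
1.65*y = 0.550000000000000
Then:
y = 0.33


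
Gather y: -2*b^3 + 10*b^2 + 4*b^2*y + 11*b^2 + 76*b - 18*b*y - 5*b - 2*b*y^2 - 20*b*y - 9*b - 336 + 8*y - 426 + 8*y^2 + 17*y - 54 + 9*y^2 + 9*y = -2*b^3 + 21*b^2 + 62*b + y^2*(17 - 2*b) + y*(4*b^2 - 38*b + 34) - 816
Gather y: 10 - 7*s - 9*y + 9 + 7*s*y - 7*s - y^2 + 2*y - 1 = -14*s - y^2 + y*(7*s - 7) + 18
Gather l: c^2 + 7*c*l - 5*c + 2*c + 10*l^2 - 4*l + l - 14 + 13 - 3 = c^2 - 3*c + 10*l^2 + l*(7*c - 3) - 4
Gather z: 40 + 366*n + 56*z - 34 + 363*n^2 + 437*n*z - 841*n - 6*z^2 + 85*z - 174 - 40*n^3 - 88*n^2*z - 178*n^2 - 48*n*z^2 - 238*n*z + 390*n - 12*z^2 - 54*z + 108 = -40*n^3 + 185*n^2 - 85*n + z^2*(-48*n - 18) + z*(-88*n^2 + 199*n + 87) - 60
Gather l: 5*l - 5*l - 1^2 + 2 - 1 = 0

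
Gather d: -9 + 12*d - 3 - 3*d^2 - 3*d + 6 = -3*d^2 + 9*d - 6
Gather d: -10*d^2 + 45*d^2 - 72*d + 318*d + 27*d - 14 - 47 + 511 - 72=35*d^2 + 273*d + 378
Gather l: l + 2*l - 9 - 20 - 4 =3*l - 33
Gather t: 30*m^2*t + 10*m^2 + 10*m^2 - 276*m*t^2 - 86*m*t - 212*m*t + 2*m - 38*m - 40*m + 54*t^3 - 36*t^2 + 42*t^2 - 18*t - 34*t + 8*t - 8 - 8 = 20*m^2 - 76*m + 54*t^3 + t^2*(6 - 276*m) + t*(30*m^2 - 298*m - 44) - 16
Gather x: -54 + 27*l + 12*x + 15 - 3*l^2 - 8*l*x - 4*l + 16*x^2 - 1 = -3*l^2 + 23*l + 16*x^2 + x*(12 - 8*l) - 40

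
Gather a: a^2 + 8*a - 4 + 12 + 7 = a^2 + 8*a + 15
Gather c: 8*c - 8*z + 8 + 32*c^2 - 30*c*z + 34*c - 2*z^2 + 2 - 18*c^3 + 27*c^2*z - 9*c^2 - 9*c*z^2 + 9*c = -18*c^3 + c^2*(27*z + 23) + c*(-9*z^2 - 30*z + 51) - 2*z^2 - 8*z + 10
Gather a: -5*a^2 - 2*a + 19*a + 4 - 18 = -5*a^2 + 17*a - 14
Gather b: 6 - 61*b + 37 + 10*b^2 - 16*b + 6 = 10*b^2 - 77*b + 49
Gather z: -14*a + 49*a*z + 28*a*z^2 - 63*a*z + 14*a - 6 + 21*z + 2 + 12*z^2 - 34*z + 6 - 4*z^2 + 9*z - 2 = z^2*(28*a + 8) + z*(-14*a - 4)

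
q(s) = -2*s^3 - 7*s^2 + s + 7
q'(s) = -6*s^2 - 14*s + 1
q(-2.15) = -7.63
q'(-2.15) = 3.36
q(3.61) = -174.71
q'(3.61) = -127.73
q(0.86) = 1.41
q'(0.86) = -15.48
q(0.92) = 0.44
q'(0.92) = -16.96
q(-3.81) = 12.19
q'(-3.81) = -32.76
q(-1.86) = -6.21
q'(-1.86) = 6.28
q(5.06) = -426.27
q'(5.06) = -223.46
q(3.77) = -195.89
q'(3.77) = -137.06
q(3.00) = -107.00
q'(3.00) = -95.00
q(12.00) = -4445.00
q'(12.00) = -1031.00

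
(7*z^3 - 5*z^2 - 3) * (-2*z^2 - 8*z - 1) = -14*z^5 - 46*z^4 + 33*z^3 + 11*z^2 + 24*z + 3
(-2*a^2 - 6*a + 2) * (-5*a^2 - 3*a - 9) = 10*a^4 + 36*a^3 + 26*a^2 + 48*a - 18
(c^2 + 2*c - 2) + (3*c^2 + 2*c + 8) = 4*c^2 + 4*c + 6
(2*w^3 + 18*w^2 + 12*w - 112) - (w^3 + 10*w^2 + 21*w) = w^3 + 8*w^2 - 9*w - 112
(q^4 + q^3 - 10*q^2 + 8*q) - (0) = q^4 + q^3 - 10*q^2 + 8*q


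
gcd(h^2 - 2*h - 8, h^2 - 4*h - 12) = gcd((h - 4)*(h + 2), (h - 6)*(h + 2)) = h + 2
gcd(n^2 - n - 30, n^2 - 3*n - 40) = n + 5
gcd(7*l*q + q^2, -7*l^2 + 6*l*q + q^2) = 7*l + q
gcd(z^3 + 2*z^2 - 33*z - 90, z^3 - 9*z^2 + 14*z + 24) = z - 6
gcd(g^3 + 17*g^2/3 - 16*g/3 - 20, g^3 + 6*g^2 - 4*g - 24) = g^2 + 4*g - 12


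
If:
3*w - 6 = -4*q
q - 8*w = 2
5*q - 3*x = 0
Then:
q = 54/35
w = -2/35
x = 18/7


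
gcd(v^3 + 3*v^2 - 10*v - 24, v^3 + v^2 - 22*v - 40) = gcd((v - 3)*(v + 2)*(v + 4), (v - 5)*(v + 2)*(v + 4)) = v^2 + 6*v + 8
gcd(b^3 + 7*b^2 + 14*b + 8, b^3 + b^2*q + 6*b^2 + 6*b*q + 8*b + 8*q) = b^2 + 6*b + 8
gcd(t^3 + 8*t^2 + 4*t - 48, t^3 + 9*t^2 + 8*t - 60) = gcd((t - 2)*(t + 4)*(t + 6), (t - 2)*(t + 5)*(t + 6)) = t^2 + 4*t - 12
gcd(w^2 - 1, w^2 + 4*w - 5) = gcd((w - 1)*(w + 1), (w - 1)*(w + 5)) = w - 1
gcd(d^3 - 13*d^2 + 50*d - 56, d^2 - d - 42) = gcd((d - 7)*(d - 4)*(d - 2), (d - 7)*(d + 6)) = d - 7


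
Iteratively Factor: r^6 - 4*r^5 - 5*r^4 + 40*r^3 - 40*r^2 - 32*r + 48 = (r - 2)*(r^5 - 2*r^4 - 9*r^3 + 22*r^2 + 4*r - 24) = (r - 2)^2*(r^4 - 9*r^2 + 4*r + 12) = (r - 2)^3*(r^3 + 2*r^2 - 5*r - 6) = (r - 2)^3*(r + 3)*(r^2 - r - 2) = (r - 2)^4*(r + 3)*(r + 1)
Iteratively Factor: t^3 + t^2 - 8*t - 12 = (t - 3)*(t^2 + 4*t + 4) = (t - 3)*(t + 2)*(t + 2)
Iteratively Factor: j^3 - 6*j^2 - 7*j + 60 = (j - 5)*(j^2 - j - 12) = (j - 5)*(j + 3)*(j - 4)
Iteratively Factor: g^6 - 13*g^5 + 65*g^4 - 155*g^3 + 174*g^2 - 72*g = (g - 1)*(g^5 - 12*g^4 + 53*g^3 - 102*g^2 + 72*g) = g*(g - 1)*(g^4 - 12*g^3 + 53*g^2 - 102*g + 72) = g*(g - 3)*(g - 1)*(g^3 - 9*g^2 + 26*g - 24) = g*(g - 3)*(g - 2)*(g - 1)*(g^2 - 7*g + 12) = g*(g - 3)^2*(g - 2)*(g - 1)*(g - 4)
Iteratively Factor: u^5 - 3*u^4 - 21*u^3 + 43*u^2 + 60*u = (u - 5)*(u^4 + 2*u^3 - 11*u^2 - 12*u) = (u - 5)*(u + 1)*(u^3 + u^2 - 12*u) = (u - 5)*(u + 1)*(u + 4)*(u^2 - 3*u) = (u - 5)*(u - 3)*(u + 1)*(u + 4)*(u)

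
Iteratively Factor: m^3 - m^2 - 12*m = (m + 3)*(m^2 - 4*m) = (m - 4)*(m + 3)*(m)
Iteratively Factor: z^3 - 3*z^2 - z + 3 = (z + 1)*(z^2 - 4*z + 3) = (z - 3)*(z + 1)*(z - 1)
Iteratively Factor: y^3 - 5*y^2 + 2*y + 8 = (y + 1)*(y^2 - 6*y + 8) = (y - 4)*(y + 1)*(y - 2)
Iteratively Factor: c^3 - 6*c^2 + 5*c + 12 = (c + 1)*(c^2 - 7*c + 12) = (c - 4)*(c + 1)*(c - 3)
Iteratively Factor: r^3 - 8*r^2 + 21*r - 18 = (r - 3)*(r^2 - 5*r + 6) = (r - 3)*(r - 2)*(r - 3)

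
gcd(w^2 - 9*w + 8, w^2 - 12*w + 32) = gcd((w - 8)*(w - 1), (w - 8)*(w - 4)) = w - 8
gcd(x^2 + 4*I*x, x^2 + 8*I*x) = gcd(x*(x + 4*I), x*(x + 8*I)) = x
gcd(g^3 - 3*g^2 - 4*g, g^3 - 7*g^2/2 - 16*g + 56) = g - 4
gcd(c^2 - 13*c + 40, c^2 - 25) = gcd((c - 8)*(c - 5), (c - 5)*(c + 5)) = c - 5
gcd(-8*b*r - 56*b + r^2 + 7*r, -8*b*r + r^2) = -8*b + r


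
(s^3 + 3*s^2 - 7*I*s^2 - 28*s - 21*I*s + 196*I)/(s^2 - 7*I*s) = s + 3 - 28/s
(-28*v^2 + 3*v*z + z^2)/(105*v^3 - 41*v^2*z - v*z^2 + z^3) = (-4*v + z)/(15*v^2 - 8*v*z + z^2)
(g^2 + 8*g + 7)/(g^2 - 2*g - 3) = (g + 7)/(g - 3)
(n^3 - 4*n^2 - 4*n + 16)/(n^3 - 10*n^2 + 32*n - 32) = (n + 2)/(n - 4)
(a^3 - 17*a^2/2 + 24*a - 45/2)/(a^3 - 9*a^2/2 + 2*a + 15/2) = (a - 3)/(a + 1)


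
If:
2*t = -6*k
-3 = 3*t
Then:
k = 1/3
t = -1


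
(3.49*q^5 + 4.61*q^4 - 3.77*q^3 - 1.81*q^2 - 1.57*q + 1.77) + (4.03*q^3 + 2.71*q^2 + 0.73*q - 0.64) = 3.49*q^5 + 4.61*q^4 + 0.26*q^3 + 0.9*q^2 - 0.84*q + 1.13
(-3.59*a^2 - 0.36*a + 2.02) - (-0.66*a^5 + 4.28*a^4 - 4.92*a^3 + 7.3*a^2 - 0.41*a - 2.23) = 0.66*a^5 - 4.28*a^4 + 4.92*a^3 - 10.89*a^2 + 0.05*a + 4.25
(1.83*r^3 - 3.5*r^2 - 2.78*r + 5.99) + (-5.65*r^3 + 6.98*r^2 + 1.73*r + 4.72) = -3.82*r^3 + 3.48*r^2 - 1.05*r + 10.71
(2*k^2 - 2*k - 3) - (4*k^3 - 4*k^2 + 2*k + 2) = -4*k^3 + 6*k^2 - 4*k - 5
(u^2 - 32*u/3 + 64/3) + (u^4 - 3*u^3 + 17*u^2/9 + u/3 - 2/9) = u^4 - 3*u^3 + 26*u^2/9 - 31*u/3 + 190/9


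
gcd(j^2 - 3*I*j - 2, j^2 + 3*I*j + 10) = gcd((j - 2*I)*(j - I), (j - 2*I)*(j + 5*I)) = j - 2*I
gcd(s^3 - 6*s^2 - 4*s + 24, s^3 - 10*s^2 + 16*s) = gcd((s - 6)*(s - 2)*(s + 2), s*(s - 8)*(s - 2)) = s - 2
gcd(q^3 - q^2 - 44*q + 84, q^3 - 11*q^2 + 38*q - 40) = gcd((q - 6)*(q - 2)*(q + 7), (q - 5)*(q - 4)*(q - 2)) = q - 2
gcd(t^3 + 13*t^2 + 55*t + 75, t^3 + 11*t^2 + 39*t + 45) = t^2 + 8*t + 15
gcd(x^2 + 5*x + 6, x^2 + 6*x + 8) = x + 2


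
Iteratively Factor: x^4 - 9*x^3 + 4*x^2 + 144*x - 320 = (x - 5)*(x^3 - 4*x^2 - 16*x + 64) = (x - 5)*(x - 4)*(x^2 - 16) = (x - 5)*(x - 4)*(x + 4)*(x - 4)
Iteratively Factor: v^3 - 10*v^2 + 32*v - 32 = (v - 2)*(v^2 - 8*v + 16) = (v - 4)*(v - 2)*(v - 4)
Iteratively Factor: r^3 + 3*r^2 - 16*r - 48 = (r - 4)*(r^2 + 7*r + 12) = (r - 4)*(r + 3)*(r + 4)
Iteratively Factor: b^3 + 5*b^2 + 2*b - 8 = (b + 4)*(b^2 + b - 2) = (b - 1)*(b + 4)*(b + 2)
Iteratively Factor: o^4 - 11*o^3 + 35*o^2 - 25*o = (o)*(o^3 - 11*o^2 + 35*o - 25) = o*(o - 5)*(o^2 - 6*o + 5) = o*(o - 5)^2*(o - 1)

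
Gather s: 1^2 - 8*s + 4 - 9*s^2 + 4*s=-9*s^2 - 4*s + 5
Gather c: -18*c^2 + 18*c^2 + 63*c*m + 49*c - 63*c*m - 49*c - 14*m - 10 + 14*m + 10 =0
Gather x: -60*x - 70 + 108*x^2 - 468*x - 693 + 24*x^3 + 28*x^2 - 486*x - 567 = 24*x^3 + 136*x^2 - 1014*x - 1330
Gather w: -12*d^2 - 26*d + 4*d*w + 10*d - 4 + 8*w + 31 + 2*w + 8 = -12*d^2 - 16*d + w*(4*d + 10) + 35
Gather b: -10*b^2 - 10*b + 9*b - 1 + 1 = -10*b^2 - b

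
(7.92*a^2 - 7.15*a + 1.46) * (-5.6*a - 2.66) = -44.352*a^3 + 18.9728*a^2 + 10.843*a - 3.8836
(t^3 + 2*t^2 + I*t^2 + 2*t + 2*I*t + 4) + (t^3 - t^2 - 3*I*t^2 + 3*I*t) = 2*t^3 + t^2 - 2*I*t^2 + 2*t + 5*I*t + 4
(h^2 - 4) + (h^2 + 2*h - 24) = 2*h^2 + 2*h - 28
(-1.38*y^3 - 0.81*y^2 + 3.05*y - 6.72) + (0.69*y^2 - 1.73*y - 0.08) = -1.38*y^3 - 0.12*y^2 + 1.32*y - 6.8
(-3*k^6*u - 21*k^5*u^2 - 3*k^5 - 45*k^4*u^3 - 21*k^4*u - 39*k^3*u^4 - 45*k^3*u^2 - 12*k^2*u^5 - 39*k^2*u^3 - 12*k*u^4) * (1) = -3*k^6*u - 21*k^5*u^2 - 3*k^5 - 45*k^4*u^3 - 21*k^4*u - 39*k^3*u^4 - 45*k^3*u^2 - 12*k^2*u^5 - 39*k^2*u^3 - 12*k*u^4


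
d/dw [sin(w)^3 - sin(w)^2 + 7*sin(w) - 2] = (3*sin(w)^2 - 2*sin(w) + 7)*cos(w)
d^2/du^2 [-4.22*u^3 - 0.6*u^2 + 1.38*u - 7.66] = -25.32*u - 1.2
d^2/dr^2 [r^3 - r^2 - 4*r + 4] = 6*r - 2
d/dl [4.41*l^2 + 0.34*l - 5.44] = 8.82*l + 0.34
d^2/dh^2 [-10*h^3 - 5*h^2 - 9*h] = -60*h - 10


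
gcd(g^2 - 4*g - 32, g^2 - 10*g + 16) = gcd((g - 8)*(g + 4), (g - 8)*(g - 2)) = g - 8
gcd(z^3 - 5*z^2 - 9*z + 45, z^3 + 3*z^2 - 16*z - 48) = z + 3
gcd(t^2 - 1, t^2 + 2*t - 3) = t - 1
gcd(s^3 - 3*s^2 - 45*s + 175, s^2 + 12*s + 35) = s + 7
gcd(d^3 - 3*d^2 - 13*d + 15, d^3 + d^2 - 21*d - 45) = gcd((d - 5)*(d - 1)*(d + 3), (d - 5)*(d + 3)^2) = d^2 - 2*d - 15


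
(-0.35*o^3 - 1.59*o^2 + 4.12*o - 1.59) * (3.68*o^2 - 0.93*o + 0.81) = -1.288*o^5 - 5.5257*o^4 + 16.3568*o^3 - 10.9707*o^2 + 4.8159*o - 1.2879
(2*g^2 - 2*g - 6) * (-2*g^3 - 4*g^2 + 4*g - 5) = -4*g^5 - 4*g^4 + 28*g^3 + 6*g^2 - 14*g + 30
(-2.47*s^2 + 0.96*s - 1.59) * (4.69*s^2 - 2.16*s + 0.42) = -11.5843*s^4 + 9.8376*s^3 - 10.5681*s^2 + 3.8376*s - 0.6678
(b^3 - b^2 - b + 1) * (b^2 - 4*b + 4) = b^5 - 5*b^4 + 7*b^3 + b^2 - 8*b + 4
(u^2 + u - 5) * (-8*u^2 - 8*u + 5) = -8*u^4 - 16*u^3 + 37*u^2 + 45*u - 25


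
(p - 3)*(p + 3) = p^2 - 9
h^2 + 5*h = h*(h + 5)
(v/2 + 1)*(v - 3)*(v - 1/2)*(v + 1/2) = v^4/2 - v^3/2 - 25*v^2/8 + v/8 + 3/4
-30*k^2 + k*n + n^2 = (-5*k + n)*(6*k + n)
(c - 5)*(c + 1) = c^2 - 4*c - 5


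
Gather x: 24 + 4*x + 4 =4*x + 28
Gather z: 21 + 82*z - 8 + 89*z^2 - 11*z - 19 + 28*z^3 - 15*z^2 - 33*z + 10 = 28*z^3 + 74*z^2 + 38*z + 4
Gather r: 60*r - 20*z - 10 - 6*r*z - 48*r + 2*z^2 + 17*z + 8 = r*(12 - 6*z) + 2*z^2 - 3*z - 2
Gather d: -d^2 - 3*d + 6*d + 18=-d^2 + 3*d + 18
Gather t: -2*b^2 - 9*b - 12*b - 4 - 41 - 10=-2*b^2 - 21*b - 55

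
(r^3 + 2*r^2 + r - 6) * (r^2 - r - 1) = r^5 + r^4 - 2*r^3 - 9*r^2 + 5*r + 6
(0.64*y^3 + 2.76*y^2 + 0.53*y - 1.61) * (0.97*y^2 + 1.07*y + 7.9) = 0.6208*y^5 + 3.362*y^4 + 8.5233*y^3 + 20.8094*y^2 + 2.4643*y - 12.719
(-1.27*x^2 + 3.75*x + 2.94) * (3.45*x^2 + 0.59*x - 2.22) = -4.3815*x^4 + 12.1882*x^3 + 15.1749*x^2 - 6.5904*x - 6.5268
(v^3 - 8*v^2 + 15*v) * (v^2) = v^5 - 8*v^4 + 15*v^3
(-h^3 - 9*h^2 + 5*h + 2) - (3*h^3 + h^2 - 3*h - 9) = -4*h^3 - 10*h^2 + 8*h + 11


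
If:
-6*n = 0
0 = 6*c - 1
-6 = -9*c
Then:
No Solution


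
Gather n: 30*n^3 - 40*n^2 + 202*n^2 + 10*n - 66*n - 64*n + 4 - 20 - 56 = 30*n^3 + 162*n^2 - 120*n - 72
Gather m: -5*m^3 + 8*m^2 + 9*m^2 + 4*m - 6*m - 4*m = -5*m^3 + 17*m^2 - 6*m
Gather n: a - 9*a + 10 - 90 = -8*a - 80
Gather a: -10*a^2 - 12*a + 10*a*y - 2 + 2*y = -10*a^2 + a*(10*y - 12) + 2*y - 2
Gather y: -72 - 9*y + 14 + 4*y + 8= -5*y - 50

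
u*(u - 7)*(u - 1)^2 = u^4 - 9*u^3 + 15*u^2 - 7*u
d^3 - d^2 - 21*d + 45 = (d - 3)^2*(d + 5)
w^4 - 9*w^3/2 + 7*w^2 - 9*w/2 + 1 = (w - 2)*(w - 1)^2*(w - 1/2)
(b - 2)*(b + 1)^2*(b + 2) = b^4 + 2*b^3 - 3*b^2 - 8*b - 4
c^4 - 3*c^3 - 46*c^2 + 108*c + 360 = (c - 6)*(c - 5)*(c + 2)*(c + 6)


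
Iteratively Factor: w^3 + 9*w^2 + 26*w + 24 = (w + 3)*(w^2 + 6*w + 8) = (w + 3)*(w + 4)*(w + 2)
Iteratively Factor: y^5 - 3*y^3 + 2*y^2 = (y)*(y^4 - 3*y^2 + 2*y) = y^2*(y^3 - 3*y + 2) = y^2*(y - 1)*(y^2 + y - 2) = y^2*(y - 1)*(y + 2)*(y - 1)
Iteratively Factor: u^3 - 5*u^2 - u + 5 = (u - 1)*(u^2 - 4*u - 5) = (u - 5)*(u - 1)*(u + 1)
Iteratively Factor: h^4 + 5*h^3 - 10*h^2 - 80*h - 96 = (h + 4)*(h^3 + h^2 - 14*h - 24) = (h - 4)*(h + 4)*(h^2 + 5*h + 6) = (h - 4)*(h + 2)*(h + 4)*(h + 3)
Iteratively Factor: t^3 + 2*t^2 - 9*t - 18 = (t + 2)*(t^2 - 9) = (t - 3)*(t + 2)*(t + 3)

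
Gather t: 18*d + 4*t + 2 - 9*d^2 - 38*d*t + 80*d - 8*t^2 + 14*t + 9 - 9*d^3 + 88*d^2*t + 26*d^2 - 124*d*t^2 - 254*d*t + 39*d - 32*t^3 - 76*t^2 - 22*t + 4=-9*d^3 + 17*d^2 + 137*d - 32*t^3 + t^2*(-124*d - 84) + t*(88*d^2 - 292*d - 4) + 15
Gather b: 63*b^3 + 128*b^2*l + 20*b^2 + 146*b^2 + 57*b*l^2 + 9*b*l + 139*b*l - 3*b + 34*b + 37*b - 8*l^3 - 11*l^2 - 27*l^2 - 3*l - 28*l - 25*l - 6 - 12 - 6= 63*b^3 + b^2*(128*l + 166) + b*(57*l^2 + 148*l + 68) - 8*l^3 - 38*l^2 - 56*l - 24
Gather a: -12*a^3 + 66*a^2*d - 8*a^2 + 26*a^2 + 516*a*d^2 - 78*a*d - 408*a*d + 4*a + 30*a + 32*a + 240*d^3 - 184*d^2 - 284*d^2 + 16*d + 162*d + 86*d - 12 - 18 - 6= -12*a^3 + a^2*(66*d + 18) + a*(516*d^2 - 486*d + 66) + 240*d^3 - 468*d^2 + 264*d - 36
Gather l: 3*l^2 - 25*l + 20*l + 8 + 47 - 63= 3*l^2 - 5*l - 8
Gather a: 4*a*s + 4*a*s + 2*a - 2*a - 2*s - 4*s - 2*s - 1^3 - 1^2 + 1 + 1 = 8*a*s - 8*s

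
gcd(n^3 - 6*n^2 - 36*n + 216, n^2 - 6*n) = n - 6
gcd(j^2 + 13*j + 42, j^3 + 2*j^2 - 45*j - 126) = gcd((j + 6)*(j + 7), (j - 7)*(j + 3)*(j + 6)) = j + 6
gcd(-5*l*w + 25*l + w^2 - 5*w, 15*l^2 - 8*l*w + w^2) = -5*l + w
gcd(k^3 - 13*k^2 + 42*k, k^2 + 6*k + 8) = 1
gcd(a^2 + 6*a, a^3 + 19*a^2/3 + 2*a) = a^2 + 6*a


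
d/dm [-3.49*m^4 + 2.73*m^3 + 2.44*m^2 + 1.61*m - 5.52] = -13.96*m^3 + 8.19*m^2 + 4.88*m + 1.61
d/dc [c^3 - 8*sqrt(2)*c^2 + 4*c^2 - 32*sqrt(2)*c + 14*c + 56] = 3*c^2 - 16*sqrt(2)*c + 8*c - 32*sqrt(2) + 14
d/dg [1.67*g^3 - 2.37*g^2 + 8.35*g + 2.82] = 5.01*g^2 - 4.74*g + 8.35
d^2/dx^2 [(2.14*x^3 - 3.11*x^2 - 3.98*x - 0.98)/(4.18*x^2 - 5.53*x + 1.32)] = (-175.587168*x^3 - 93.50616*x^2 + 290.051256*x - 118.066612)/(73.034632*x^6 - 289.867116*x^5 + 452.67519*x^4 - 352.186345*x^3 + 142.95006*x^2 - 28.906416*x + 2.299968)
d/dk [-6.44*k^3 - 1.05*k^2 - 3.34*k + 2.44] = -19.32*k^2 - 2.1*k - 3.34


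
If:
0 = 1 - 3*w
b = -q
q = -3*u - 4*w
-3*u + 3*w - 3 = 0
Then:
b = -2/3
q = 2/3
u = -2/3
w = 1/3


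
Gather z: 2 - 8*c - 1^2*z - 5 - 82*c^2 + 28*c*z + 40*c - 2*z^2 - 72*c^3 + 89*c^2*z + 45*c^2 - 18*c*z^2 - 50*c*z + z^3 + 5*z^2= -72*c^3 - 37*c^2 + 32*c + z^3 + z^2*(3 - 18*c) + z*(89*c^2 - 22*c - 1) - 3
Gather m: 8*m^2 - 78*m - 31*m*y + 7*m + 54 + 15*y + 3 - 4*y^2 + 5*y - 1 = 8*m^2 + m*(-31*y - 71) - 4*y^2 + 20*y + 56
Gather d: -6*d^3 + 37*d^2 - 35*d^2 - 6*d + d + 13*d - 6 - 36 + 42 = -6*d^3 + 2*d^2 + 8*d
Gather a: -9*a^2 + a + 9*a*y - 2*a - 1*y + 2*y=-9*a^2 + a*(9*y - 1) + y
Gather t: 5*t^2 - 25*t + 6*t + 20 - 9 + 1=5*t^2 - 19*t + 12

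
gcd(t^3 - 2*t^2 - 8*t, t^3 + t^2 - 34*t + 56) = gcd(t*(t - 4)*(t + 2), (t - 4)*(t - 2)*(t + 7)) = t - 4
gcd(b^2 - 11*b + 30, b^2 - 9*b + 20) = b - 5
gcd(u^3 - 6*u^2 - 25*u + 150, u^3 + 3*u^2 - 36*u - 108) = u - 6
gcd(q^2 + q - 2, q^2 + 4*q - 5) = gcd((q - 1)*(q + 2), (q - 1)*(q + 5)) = q - 1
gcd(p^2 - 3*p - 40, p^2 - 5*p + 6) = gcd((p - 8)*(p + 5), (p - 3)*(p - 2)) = 1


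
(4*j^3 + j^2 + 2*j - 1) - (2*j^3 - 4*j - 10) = 2*j^3 + j^2 + 6*j + 9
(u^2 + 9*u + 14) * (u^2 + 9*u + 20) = u^4 + 18*u^3 + 115*u^2 + 306*u + 280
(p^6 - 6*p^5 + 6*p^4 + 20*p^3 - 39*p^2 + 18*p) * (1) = p^6 - 6*p^5 + 6*p^4 + 20*p^3 - 39*p^2 + 18*p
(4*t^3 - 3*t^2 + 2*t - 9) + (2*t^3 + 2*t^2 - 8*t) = 6*t^3 - t^2 - 6*t - 9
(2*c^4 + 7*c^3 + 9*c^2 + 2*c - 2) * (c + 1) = 2*c^5 + 9*c^4 + 16*c^3 + 11*c^2 - 2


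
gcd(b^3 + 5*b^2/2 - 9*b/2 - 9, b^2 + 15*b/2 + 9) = b + 3/2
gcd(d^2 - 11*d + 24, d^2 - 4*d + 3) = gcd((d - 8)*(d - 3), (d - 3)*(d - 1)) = d - 3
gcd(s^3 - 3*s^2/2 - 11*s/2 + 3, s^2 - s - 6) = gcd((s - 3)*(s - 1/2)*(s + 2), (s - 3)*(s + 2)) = s^2 - s - 6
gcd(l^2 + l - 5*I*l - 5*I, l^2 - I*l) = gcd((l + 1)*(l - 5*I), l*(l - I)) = 1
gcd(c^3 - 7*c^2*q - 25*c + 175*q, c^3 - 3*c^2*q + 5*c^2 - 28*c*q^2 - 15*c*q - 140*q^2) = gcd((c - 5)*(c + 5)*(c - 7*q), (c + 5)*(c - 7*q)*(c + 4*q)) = -c^2 + 7*c*q - 5*c + 35*q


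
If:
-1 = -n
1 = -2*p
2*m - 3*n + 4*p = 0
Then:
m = 5/2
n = 1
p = -1/2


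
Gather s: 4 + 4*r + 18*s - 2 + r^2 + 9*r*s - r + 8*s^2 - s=r^2 + 3*r + 8*s^2 + s*(9*r + 17) + 2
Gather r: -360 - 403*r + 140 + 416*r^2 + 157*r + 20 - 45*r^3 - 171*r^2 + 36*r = -45*r^3 + 245*r^2 - 210*r - 200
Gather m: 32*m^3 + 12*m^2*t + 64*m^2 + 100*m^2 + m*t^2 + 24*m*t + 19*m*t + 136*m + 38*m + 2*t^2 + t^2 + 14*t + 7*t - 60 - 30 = 32*m^3 + m^2*(12*t + 164) + m*(t^2 + 43*t + 174) + 3*t^2 + 21*t - 90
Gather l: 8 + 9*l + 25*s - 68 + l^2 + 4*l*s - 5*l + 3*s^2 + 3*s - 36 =l^2 + l*(4*s + 4) + 3*s^2 + 28*s - 96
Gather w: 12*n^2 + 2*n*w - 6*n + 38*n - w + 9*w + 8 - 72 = 12*n^2 + 32*n + w*(2*n + 8) - 64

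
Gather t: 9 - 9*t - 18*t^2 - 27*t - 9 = -18*t^2 - 36*t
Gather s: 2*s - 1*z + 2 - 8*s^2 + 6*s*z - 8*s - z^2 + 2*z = -8*s^2 + s*(6*z - 6) - z^2 + z + 2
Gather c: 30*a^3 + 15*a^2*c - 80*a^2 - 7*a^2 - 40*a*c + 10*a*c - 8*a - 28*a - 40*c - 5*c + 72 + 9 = 30*a^3 - 87*a^2 - 36*a + c*(15*a^2 - 30*a - 45) + 81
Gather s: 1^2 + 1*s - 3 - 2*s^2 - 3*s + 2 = -2*s^2 - 2*s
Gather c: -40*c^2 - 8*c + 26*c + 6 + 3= -40*c^2 + 18*c + 9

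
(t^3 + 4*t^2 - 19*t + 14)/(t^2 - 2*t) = t + 6 - 7/t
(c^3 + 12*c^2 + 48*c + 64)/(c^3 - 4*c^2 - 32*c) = (c^2 + 8*c + 16)/(c*(c - 8))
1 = 1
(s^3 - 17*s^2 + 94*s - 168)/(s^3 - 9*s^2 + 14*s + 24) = (s - 7)/(s + 1)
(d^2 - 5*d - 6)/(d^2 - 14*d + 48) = (d + 1)/(d - 8)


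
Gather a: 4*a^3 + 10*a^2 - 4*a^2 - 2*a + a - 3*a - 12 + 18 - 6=4*a^3 + 6*a^2 - 4*a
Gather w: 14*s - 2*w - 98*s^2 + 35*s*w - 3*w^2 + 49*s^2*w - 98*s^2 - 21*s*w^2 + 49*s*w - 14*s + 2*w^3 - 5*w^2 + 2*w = -196*s^2 + 2*w^3 + w^2*(-21*s - 8) + w*(49*s^2 + 84*s)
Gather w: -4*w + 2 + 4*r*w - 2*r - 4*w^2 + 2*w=-2*r - 4*w^2 + w*(4*r - 2) + 2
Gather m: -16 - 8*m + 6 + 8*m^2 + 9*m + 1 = 8*m^2 + m - 9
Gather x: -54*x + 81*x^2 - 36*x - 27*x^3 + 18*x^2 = -27*x^3 + 99*x^2 - 90*x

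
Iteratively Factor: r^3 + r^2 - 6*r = (r)*(r^2 + r - 6) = r*(r + 3)*(r - 2)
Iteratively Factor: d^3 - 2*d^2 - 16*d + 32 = (d + 4)*(d^2 - 6*d + 8) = (d - 2)*(d + 4)*(d - 4)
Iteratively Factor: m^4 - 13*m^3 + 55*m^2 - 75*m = (m - 5)*(m^3 - 8*m^2 + 15*m) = m*(m - 5)*(m^2 - 8*m + 15) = m*(m - 5)*(m - 3)*(m - 5)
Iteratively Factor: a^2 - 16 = (a + 4)*(a - 4)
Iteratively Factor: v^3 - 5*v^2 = (v - 5)*(v^2) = v*(v - 5)*(v)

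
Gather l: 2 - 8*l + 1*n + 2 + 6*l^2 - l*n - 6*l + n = 6*l^2 + l*(-n - 14) + 2*n + 4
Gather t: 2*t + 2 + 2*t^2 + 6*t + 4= 2*t^2 + 8*t + 6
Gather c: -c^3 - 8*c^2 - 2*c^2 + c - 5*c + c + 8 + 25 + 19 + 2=-c^3 - 10*c^2 - 3*c + 54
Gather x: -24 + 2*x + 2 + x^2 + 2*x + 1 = x^2 + 4*x - 21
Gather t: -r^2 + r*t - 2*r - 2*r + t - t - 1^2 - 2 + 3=-r^2 + r*t - 4*r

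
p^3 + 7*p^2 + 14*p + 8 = (p + 1)*(p + 2)*(p + 4)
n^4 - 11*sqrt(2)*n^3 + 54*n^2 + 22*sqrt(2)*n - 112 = (n - 7*sqrt(2))*(n - 4*sqrt(2))*(n - sqrt(2))*(n + sqrt(2))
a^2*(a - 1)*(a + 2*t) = a^4 + 2*a^3*t - a^3 - 2*a^2*t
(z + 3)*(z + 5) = z^2 + 8*z + 15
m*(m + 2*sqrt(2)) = m^2 + 2*sqrt(2)*m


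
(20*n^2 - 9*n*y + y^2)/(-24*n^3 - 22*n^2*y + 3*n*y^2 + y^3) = (-5*n + y)/(6*n^2 + 7*n*y + y^2)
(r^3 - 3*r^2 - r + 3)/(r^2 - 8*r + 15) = (r^2 - 1)/(r - 5)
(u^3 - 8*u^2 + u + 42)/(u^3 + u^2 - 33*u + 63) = (u^2 - 5*u - 14)/(u^2 + 4*u - 21)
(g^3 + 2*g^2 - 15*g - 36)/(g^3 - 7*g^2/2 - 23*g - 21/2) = 2*(g^2 - g - 12)/(2*g^2 - 13*g - 7)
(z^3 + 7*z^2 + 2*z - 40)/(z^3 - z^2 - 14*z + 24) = (z + 5)/(z - 3)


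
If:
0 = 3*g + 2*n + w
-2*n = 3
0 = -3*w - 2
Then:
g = 11/9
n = -3/2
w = -2/3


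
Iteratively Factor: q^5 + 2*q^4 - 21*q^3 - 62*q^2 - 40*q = (q)*(q^4 + 2*q^3 - 21*q^2 - 62*q - 40) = q*(q + 2)*(q^3 - 21*q - 20) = q*(q + 2)*(q + 4)*(q^2 - 4*q - 5) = q*(q + 1)*(q + 2)*(q + 4)*(q - 5)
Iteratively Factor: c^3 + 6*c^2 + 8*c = (c)*(c^2 + 6*c + 8) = c*(c + 2)*(c + 4)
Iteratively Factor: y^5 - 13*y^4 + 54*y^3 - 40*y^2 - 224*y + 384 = (y - 3)*(y^4 - 10*y^3 + 24*y^2 + 32*y - 128) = (y - 4)*(y - 3)*(y^3 - 6*y^2 + 32) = (y - 4)^2*(y - 3)*(y^2 - 2*y - 8) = (y - 4)^2*(y - 3)*(y + 2)*(y - 4)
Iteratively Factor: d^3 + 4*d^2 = (d)*(d^2 + 4*d) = d^2*(d + 4)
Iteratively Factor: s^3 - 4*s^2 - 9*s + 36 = (s - 3)*(s^2 - s - 12) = (s - 4)*(s - 3)*(s + 3)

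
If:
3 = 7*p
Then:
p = 3/7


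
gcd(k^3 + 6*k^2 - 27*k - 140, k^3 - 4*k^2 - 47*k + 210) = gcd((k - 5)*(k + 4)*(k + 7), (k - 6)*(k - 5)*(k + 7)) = k^2 + 2*k - 35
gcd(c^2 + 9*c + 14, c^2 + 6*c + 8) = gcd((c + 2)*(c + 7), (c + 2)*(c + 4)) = c + 2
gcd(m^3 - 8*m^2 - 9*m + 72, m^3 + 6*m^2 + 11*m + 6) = m + 3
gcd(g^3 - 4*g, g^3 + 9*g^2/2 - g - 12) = g + 2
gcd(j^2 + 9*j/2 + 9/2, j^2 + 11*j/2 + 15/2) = j + 3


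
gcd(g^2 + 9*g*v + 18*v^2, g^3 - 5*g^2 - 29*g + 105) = 1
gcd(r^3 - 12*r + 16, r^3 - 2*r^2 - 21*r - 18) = 1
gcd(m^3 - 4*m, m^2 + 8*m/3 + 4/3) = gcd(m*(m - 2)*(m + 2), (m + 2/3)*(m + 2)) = m + 2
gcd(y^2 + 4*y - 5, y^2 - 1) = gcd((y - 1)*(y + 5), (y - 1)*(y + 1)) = y - 1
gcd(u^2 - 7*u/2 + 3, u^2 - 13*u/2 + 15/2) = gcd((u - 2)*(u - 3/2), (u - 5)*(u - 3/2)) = u - 3/2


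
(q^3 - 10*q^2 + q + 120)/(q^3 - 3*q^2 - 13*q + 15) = (q - 8)/(q - 1)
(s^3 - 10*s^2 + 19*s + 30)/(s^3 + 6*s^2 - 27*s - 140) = (s^2 - 5*s - 6)/(s^2 + 11*s + 28)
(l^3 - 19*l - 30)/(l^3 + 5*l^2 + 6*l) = (l - 5)/l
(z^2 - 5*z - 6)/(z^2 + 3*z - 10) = (z^2 - 5*z - 6)/(z^2 + 3*z - 10)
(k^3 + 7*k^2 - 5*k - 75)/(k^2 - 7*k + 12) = (k^2 + 10*k + 25)/(k - 4)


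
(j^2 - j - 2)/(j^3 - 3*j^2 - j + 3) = (j - 2)/(j^2 - 4*j + 3)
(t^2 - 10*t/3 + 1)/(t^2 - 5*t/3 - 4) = (3*t - 1)/(3*t + 4)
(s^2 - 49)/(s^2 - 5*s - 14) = (s + 7)/(s + 2)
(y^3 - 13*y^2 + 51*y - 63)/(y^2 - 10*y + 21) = y - 3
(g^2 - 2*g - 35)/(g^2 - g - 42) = (g + 5)/(g + 6)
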